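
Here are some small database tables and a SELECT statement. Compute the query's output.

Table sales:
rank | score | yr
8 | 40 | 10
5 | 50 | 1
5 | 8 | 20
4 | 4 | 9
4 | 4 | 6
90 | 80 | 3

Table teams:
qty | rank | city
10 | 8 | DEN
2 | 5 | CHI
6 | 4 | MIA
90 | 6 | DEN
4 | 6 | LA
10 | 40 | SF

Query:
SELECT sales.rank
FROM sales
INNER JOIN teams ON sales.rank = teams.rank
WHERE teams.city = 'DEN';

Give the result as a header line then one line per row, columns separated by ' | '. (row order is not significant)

After JOIN teams (5 rows):
sales.rank | sales.score | sales.yr | teams.qty | teams.rank | teams.city
8 | 40 | 10 | 10 | 8 | DEN
5 | 50 | 1 | 2 | 5 | CHI
5 | 8 | 20 | 2 | 5 | CHI
4 | 4 | 9 | 6 | 4 | MIA
4 | 4 | 6 | 6 | 4 | MIA
After WHERE (1 rows):
sales.rank | sales.score | sales.yr | teams.qty | teams.rank | teams.city
8 | 40 | 10 | 10 | 8 | DEN
After SELECT (1 rows):
sales.rank
8

== RESULT ==
sales.rank
8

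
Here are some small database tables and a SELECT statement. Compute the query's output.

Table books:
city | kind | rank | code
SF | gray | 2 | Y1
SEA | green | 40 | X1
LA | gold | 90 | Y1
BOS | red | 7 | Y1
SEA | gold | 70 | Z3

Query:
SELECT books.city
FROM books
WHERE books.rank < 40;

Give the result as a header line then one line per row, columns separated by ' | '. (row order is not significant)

After WHERE (2 rows):
books.city | books.kind | books.rank | books.code
SF | gray | 2 | Y1
BOS | red | 7 | Y1
After SELECT (2 rows):
books.city
SF
BOS

== RESULT ==
books.city
SF
BOS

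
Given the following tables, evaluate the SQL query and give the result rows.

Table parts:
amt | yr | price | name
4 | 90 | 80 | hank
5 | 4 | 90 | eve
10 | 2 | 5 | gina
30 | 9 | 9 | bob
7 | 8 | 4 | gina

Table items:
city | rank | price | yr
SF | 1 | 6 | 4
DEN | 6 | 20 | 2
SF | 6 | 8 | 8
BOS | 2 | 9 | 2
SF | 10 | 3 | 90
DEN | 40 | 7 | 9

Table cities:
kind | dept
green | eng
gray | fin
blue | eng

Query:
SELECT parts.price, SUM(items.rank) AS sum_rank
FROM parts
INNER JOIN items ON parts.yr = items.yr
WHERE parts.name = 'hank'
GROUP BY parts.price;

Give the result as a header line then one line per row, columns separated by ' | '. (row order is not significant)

After JOIN items (6 rows):
parts.amt | parts.yr | parts.price | parts.name | items.city | items.rank | items.price | items.yr
4 | 90 | 80 | hank | SF | 10 | 3 | 90
5 | 4 | 90 | eve | SF | 1 | 6 | 4
10 | 2 | 5 | gina | DEN | 6 | 20 | 2
10 | 2 | 5 | gina | BOS | 2 | 9 | 2
30 | 9 | 9 | bob | DEN | 40 | 7 | 9
7 | 8 | 4 | gina | SF | 6 | 8 | 8
After WHERE (1 rows):
parts.amt | parts.yr | parts.price | parts.name | items.city | items.rank | items.price | items.yr
4 | 90 | 80 | hank | SF | 10 | 3 | 90
After GROUP BY (1 rows):
parts.price | sum_rank
80 | 10

== RESULT ==
parts.price | sum_rank
80 | 10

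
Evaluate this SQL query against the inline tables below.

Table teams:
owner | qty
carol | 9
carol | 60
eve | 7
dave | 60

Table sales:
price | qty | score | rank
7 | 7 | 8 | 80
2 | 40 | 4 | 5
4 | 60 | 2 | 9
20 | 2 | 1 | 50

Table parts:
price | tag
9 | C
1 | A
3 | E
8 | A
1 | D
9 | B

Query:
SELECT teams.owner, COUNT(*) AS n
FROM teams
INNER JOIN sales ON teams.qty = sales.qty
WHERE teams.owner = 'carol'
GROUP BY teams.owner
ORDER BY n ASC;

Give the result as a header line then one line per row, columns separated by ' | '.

== RESULT ==
teams.owner | n
carol | 1

Derivation:
After JOIN sales (3 rows):
teams.owner | teams.qty | sales.price | sales.qty | sales.score | sales.rank
carol | 60 | 4 | 60 | 2 | 9
eve | 7 | 7 | 7 | 8 | 80
dave | 60 | 4 | 60 | 2 | 9
After WHERE (1 rows):
teams.owner | teams.qty | sales.price | sales.qty | sales.score | sales.rank
carol | 60 | 4 | 60 | 2 | 9
After GROUP BY (1 rows):
teams.owner | n
carol | 1
After ORDER BY (1 rows):
teams.owner | n
carol | 1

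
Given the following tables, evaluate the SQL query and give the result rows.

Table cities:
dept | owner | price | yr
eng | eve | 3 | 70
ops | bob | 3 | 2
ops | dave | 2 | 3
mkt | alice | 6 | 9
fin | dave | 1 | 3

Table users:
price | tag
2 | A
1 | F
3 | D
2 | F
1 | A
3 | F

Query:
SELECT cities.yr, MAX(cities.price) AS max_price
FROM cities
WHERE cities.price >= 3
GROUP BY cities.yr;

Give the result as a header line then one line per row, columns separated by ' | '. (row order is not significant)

== RESULT ==
cities.yr | max_price
70 | 3
2 | 3
9 | 6

Derivation:
After WHERE (3 rows):
cities.dept | cities.owner | cities.price | cities.yr
eng | eve | 3 | 70
ops | bob | 3 | 2
mkt | alice | 6 | 9
After GROUP BY (3 rows):
cities.yr | max_price
70 | 3
2 | 3
9 | 6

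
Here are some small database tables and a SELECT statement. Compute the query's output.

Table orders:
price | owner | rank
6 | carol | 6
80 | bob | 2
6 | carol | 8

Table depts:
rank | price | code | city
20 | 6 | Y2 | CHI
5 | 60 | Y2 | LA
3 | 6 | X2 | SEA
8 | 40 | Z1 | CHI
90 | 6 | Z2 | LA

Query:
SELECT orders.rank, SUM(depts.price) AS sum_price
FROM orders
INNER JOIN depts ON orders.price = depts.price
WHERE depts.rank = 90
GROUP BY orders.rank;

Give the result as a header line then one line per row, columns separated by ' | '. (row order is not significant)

== RESULT ==
orders.rank | sum_price
6 | 6
8 | 6

Derivation:
After JOIN depts (6 rows):
orders.price | orders.owner | orders.rank | depts.rank | depts.price | depts.code | depts.city
6 | carol | 6 | 20 | 6 | Y2 | CHI
6 | carol | 6 | 3 | 6 | X2 | SEA
6 | carol | 6 | 90 | 6 | Z2 | LA
6 | carol | 8 | 20 | 6 | Y2 | CHI
6 | carol | 8 | 3 | 6 | X2 | SEA
6 | carol | 8 | 90 | 6 | Z2 | LA
After WHERE (2 rows):
orders.price | orders.owner | orders.rank | depts.rank | depts.price | depts.code | depts.city
6 | carol | 6 | 90 | 6 | Z2 | LA
6 | carol | 8 | 90 | 6 | Z2 | LA
After GROUP BY (2 rows):
orders.rank | sum_price
6 | 6
8 | 6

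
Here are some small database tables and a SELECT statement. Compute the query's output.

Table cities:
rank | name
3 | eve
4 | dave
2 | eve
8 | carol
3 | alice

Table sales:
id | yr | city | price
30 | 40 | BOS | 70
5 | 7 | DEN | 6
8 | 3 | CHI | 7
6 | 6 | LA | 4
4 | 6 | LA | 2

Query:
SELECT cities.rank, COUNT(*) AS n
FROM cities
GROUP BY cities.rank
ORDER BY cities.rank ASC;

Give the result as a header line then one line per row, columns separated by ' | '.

== RESULT ==
cities.rank | n
2 | 1
3 | 2
4 | 1
8 | 1

Derivation:
After GROUP BY (4 rows):
cities.rank | n
3 | 2
4 | 1
2 | 1
8 | 1
After ORDER BY (4 rows):
cities.rank | n
2 | 1
3 | 2
4 | 1
8 | 1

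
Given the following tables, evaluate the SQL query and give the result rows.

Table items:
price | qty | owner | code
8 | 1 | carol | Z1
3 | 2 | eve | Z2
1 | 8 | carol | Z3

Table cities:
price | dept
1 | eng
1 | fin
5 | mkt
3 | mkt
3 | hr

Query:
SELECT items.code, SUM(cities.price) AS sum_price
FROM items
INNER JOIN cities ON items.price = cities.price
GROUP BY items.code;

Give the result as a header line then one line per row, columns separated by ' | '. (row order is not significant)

After JOIN cities (4 rows):
items.price | items.qty | items.owner | items.code | cities.price | cities.dept
3 | 2 | eve | Z2 | 3 | mkt
3 | 2 | eve | Z2 | 3 | hr
1 | 8 | carol | Z3 | 1 | eng
1 | 8 | carol | Z3 | 1 | fin
After GROUP BY (2 rows):
items.code | sum_price
Z2 | 6
Z3 | 2

== RESULT ==
items.code | sum_price
Z2 | 6
Z3 | 2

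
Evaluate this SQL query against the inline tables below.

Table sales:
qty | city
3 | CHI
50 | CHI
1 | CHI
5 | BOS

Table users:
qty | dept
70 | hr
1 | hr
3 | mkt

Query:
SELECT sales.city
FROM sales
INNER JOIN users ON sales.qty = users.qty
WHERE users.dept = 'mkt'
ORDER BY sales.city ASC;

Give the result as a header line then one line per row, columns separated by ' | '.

After JOIN users (2 rows):
sales.qty | sales.city | users.qty | users.dept
3 | CHI | 3 | mkt
1 | CHI | 1 | hr
After WHERE (1 rows):
sales.qty | sales.city | users.qty | users.dept
3 | CHI | 3 | mkt
After SELECT (1 rows):
sales.city
CHI
After ORDER BY (1 rows):
sales.city
CHI

== RESULT ==
sales.city
CHI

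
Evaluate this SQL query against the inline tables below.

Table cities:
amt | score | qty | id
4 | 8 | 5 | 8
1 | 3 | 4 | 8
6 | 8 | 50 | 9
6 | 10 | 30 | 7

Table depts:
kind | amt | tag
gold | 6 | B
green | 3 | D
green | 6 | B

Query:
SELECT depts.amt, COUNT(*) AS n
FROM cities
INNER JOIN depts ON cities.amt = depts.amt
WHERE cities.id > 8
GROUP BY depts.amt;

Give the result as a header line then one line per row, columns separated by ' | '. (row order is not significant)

== RESULT ==
depts.amt | n
6 | 2

Derivation:
After JOIN depts (4 rows):
cities.amt | cities.score | cities.qty | cities.id | depts.kind | depts.amt | depts.tag
6 | 8 | 50 | 9 | gold | 6 | B
6 | 8 | 50 | 9 | green | 6 | B
6 | 10 | 30 | 7 | gold | 6 | B
6 | 10 | 30 | 7 | green | 6 | B
After WHERE (2 rows):
cities.amt | cities.score | cities.qty | cities.id | depts.kind | depts.amt | depts.tag
6 | 8 | 50 | 9 | gold | 6 | B
6 | 8 | 50 | 9 | green | 6 | B
After GROUP BY (1 rows):
depts.amt | n
6 | 2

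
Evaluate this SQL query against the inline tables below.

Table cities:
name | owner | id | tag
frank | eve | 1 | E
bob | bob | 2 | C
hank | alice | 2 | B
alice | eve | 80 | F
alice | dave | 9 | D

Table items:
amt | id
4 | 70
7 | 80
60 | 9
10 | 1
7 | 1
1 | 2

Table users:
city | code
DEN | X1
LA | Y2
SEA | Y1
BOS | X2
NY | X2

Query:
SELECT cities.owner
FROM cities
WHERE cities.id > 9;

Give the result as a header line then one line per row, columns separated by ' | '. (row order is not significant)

== RESULT ==
cities.owner
eve

Derivation:
After WHERE (1 rows):
cities.name | cities.owner | cities.id | cities.tag
alice | eve | 80 | F
After SELECT (1 rows):
cities.owner
eve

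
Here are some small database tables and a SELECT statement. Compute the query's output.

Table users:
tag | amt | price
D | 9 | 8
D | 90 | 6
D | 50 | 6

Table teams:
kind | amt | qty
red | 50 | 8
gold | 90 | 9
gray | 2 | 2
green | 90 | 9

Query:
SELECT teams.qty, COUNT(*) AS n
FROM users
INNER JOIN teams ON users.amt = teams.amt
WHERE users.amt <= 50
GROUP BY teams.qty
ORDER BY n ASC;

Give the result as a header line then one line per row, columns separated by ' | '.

After JOIN teams (3 rows):
users.tag | users.amt | users.price | teams.kind | teams.amt | teams.qty
D | 90 | 6 | gold | 90 | 9
D | 90 | 6 | green | 90 | 9
D | 50 | 6 | red | 50 | 8
After WHERE (1 rows):
users.tag | users.amt | users.price | teams.kind | teams.amt | teams.qty
D | 50 | 6 | red | 50 | 8
After GROUP BY (1 rows):
teams.qty | n
8 | 1
After ORDER BY (1 rows):
teams.qty | n
8 | 1

== RESULT ==
teams.qty | n
8 | 1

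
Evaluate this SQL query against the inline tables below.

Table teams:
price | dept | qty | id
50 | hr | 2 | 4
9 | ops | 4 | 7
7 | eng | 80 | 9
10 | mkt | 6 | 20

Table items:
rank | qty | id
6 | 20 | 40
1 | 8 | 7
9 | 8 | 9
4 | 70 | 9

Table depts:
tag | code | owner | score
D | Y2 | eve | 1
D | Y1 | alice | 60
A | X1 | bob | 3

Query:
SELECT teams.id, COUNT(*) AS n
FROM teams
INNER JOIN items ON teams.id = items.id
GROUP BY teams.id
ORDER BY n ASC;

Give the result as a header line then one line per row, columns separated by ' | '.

== RESULT ==
teams.id | n
7 | 1
9 | 2

Derivation:
After JOIN items (3 rows):
teams.price | teams.dept | teams.qty | teams.id | items.rank | items.qty | items.id
9 | ops | 4 | 7 | 1 | 8 | 7
7 | eng | 80 | 9 | 9 | 8 | 9
7 | eng | 80 | 9 | 4 | 70 | 9
After GROUP BY (2 rows):
teams.id | n
7 | 1
9 | 2
After ORDER BY (2 rows):
teams.id | n
7 | 1
9 | 2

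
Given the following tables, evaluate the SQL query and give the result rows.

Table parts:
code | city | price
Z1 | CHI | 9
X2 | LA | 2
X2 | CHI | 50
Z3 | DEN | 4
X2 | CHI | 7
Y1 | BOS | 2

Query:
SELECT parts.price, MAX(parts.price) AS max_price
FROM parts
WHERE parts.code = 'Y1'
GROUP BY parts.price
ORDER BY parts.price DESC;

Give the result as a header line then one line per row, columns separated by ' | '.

After WHERE (1 rows):
parts.code | parts.city | parts.price
Y1 | BOS | 2
After GROUP BY (1 rows):
parts.price | max_price
2 | 2
After ORDER BY (1 rows):
parts.price | max_price
2 | 2

== RESULT ==
parts.price | max_price
2 | 2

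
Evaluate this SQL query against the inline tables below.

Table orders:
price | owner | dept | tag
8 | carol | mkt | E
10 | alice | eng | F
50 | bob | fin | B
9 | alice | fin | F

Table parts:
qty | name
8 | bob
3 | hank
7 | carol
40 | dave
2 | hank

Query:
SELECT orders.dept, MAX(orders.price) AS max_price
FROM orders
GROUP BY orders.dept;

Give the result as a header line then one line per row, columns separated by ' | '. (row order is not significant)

== RESULT ==
orders.dept | max_price
mkt | 8
eng | 10
fin | 50

Derivation:
After GROUP BY (3 rows):
orders.dept | max_price
mkt | 8
eng | 10
fin | 50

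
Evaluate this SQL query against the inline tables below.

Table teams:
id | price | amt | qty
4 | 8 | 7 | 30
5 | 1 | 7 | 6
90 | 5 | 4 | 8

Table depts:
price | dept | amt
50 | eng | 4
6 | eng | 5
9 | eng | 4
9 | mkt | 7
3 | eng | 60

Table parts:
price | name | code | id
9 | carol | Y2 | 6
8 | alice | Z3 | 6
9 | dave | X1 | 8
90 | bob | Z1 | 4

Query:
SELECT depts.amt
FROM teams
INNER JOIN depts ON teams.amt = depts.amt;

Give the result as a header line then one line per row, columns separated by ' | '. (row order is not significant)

== RESULT ==
depts.amt
7
7
4
4

Derivation:
After JOIN depts (4 rows):
teams.id | teams.price | teams.amt | teams.qty | depts.price | depts.dept | depts.amt
4 | 8 | 7 | 30 | 9 | mkt | 7
5 | 1 | 7 | 6 | 9 | mkt | 7
90 | 5 | 4 | 8 | 50 | eng | 4
90 | 5 | 4 | 8 | 9 | eng | 4
After SELECT (4 rows):
depts.amt
7
7
4
4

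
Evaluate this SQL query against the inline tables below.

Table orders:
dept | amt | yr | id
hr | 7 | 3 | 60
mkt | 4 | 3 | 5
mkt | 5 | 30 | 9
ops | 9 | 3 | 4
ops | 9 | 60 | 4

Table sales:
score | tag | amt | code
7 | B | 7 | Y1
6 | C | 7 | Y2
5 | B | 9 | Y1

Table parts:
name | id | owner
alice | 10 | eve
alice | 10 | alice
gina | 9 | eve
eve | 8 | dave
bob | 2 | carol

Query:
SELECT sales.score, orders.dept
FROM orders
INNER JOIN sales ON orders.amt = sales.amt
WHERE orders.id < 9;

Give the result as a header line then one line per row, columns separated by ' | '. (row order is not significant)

After JOIN sales (4 rows):
orders.dept | orders.amt | orders.yr | orders.id | sales.score | sales.tag | sales.amt | sales.code
hr | 7 | 3 | 60 | 7 | B | 7 | Y1
hr | 7 | 3 | 60 | 6 | C | 7 | Y2
ops | 9 | 3 | 4 | 5 | B | 9 | Y1
ops | 9 | 60 | 4 | 5 | B | 9 | Y1
After WHERE (2 rows):
orders.dept | orders.amt | orders.yr | orders.id | sales.score | sales.tag | sales.amt | sales.code
ops | 9 | 3 | 4 | 5 | B | 9 | Y1
ops | 9 | 60 | 4 | 5 | B | 9 | Y1
After SELECT (2 rows):
sales.score | orders.dept
5 | ops
5 | ops

== RESULT ==
sales.score | orders.dept
5 | ops
5 | ops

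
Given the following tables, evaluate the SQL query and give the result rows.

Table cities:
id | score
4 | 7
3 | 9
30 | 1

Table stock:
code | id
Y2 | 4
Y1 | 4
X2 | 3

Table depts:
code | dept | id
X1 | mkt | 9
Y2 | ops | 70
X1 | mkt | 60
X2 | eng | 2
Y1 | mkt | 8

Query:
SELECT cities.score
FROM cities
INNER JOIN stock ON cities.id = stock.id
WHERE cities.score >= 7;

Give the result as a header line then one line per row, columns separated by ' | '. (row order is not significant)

After JOIN stock (3 rows):
cities.id | cities.score | stock.code | stock.id
4 | 7 | Y2 | 4
4 | 7 | Y1 | 4
3 | 9 | X2 | 3
After WHERE (3 rows):
cities.id | cities.score | stock.code | stock.id
4 | 7 | Y2 | 4
4 | 7 | Y1 | 4
3 | 9 | X2 | 3
After SELECT (3 rows):
cities.score
7
7
9

== RESULT ==
cities.score
7
7
9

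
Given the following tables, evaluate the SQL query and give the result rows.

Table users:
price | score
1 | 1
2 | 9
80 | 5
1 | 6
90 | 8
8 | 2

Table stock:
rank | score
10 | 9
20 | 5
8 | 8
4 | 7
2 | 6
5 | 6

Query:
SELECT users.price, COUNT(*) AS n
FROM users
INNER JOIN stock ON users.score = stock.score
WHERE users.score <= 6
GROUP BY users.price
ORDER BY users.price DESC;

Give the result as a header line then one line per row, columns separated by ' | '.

After JOIN stock (5 rows):
users.price | users.score | stock.rank | stock.score
2 | 9 | 10 | 9
80 | 5 | 20 | 5
1 | 6 | 2 | 6
1 | 6 | 5 | 6
90 | 8 | 8 | 8
After WHERE (3 rows):
users.price | users.score | stock.rank | stock.score
80 | 5 | 20 | 5
1 | 6 | 2 | 6
1 | 6 | 5 | 6
After GROUP BY (2 rows):
users.price | n
80 | 1
1 | 2
After ORDER BY (2 rows):
users.price | n
80 | 1
1 | 2

== RESULT ==
users.price | n
80 | 1
1 | 2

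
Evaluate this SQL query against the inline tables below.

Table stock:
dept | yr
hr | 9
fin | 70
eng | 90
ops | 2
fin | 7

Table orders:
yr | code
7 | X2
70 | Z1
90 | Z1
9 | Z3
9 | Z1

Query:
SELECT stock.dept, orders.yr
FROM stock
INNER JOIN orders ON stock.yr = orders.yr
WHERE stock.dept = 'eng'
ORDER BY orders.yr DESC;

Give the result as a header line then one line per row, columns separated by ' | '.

== RESULT ==
stock.dept | orders.yr
eng | 90

Derivation:
After JOIN orders (5 rows):
stock.dept | stock.yr | orders.yr | orders.code
hr | 9 | 9 | Z3
hr | 9 | 9 | Z1
fin | 70 | 70 | Z1
eng | 90 | 90 | Z1
fin | 7 | 7 | X2
After WHERE (1 rows):
stock.dept | stock.yr | orders.yr | orders.code
eng | 90 | 90 | Z1
After SELECT (1 rows):
stock.dept | orders.yr
eng | 90
After ORDER BY (1 rows):
stock.dept | orders.yr
eng | 90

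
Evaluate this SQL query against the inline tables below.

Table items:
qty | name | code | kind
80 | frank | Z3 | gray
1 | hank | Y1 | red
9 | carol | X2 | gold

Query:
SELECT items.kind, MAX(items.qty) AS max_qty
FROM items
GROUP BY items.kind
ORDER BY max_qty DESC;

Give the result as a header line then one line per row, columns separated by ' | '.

== RESULT ==
items.kind | max_qty
gray | 80
gold | 9
red | 1

Derivation:
After GROUP BY (3 rows):
items.kind | max_qty
gray | 80
red | 1
gold | 9
After ORDER BY (3 rows):
items.kind | max_qty
gray | 80
gold | 9
red | 1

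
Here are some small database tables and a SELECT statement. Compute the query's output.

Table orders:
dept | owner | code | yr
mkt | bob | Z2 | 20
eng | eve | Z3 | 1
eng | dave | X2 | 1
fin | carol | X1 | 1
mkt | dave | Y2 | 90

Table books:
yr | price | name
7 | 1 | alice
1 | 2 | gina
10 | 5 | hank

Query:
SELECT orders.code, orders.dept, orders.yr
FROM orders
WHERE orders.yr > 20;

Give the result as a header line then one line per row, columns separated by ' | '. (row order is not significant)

== RESULT ==
orders.code | orders.dept | orders.yr
Y2 | mkt | 90

Derivation:
After WHERE (1 rows):
orders.dept | orders.owner | orders.code | orders.yr
mkt | dave | Y2 | 90
After SELECT (1 rows):
orders.code | orders.dept | orders.yr
Y2 | mkt | 90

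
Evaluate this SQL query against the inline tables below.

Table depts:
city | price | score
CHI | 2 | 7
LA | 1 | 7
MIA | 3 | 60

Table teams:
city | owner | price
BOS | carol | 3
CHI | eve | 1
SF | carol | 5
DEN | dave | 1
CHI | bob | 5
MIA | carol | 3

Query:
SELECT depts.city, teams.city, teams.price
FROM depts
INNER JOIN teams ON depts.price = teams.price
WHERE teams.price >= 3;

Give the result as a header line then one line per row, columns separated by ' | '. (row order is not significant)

== RESULT ==
depts.city | teams.city | teams.price
MIA | BOS | 3
MIA | MIA | 3

Derivation:
After JOIN teams (4 rows):
depts.city | depts.price | depts.score | teams.city | teams.owner | teams.price
LA | 1 | 7 | CHI | eve | 1
LA | 1 | 7 | DEN | dave | 1
MIA | 3 | 60 | BOS | carol | 3
MIA | 3 | 60 | MIA | carol | 3
After WHERE (2 rows):
depts.city | depts.price | depts.score | teams.city | teams.owner | teams.price
MIA | 3 | 60 | BOS | carol | 3
MIA | 3 | 60 | MIA | carol | 3
After SELECT (2 rows):
depts.city | teams.city | teams.price
MIA | BOS | 3
MIA | MIA | 3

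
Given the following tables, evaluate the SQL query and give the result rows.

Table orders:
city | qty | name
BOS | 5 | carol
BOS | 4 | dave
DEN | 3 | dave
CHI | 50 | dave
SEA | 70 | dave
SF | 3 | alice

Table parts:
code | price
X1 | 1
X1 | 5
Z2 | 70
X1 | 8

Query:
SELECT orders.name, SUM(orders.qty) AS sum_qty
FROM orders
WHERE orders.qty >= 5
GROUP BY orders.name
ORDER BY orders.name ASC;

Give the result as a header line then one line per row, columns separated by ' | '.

After WHERE (3 rows):
orders.city | orders.qty | orders.name
BOS | 5 | carol
CHI | 50 | dave
SEA | 70 | dave
After GROUP BY (2 rows):
orders.name | sum_qty
carol | 5
dave | 120
After ORDER BY (2 rows):
orders.name | sum_qty
carol | 5
dave | 120

== RESULT ==
orders.name | sum_qty
carol | 5
dave | 120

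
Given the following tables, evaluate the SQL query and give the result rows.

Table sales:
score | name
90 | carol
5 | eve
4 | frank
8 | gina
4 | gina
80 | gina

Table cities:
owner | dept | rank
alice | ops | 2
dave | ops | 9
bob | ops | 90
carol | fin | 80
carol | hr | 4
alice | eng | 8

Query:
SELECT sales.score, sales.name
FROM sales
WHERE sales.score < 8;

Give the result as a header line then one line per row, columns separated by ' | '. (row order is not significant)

== RESULT ==
sales.score | sales.name
5 | eve
4 | frank
4 | gina

Derivation:
After WHERE (3 rows):
sales.score | sales.name
5 | eve
4 | frank
4 | gina
After SELECT (3 rows):
sales.score | sales.name
5 | eve
4 | frank
4 | gina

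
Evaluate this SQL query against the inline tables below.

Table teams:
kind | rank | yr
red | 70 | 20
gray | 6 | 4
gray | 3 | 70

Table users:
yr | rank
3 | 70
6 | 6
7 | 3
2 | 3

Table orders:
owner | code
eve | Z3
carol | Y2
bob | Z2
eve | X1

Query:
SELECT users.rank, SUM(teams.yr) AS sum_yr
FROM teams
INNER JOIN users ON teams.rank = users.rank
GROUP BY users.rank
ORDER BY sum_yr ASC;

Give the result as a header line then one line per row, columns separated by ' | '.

After JOIN users (4 rows):
teams.kind | teams.rank | teams.yr | users.yr | users.rank
red | 70 | 20 | 3 | 70
gray | 6 | 4 | 6 | 6
gray | 3 | 70 | 7 | 3
gray | 3 | 70 | 2 | 3
After GROUP BY (3 rows):
users.rank | sum_yr
70 | 20
6 | 4
3 | 140
After ORDER BY (3 rows):
users.rank | sum_yr
6 | 4
70 | 20
3 | 140

== RESULT ==
users.rank | sum_yr
6 | 4
70 | 20
3 | 140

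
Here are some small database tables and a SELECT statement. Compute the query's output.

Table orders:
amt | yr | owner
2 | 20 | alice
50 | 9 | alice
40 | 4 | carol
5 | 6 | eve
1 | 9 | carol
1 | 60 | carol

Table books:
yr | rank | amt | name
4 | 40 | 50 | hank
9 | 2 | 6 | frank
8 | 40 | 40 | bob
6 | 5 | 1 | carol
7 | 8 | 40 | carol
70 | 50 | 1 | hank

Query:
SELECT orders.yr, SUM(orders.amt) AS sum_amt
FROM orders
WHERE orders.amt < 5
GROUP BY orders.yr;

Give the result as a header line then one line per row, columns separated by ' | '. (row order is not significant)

== RESULT ==
orders.yr | sum_amt
20 | 2
9 | 1
60 | 1

Derivation:
After WHERE (3 rows):
orders.amt | orders.yr | orders.owner
2 | 20 | alice
1 | 9 | carol
1 | 60 | carol
After GROUP BY (3 rows):
orders.yr | sum_amt
20 | 2
9 | 1
60 | 1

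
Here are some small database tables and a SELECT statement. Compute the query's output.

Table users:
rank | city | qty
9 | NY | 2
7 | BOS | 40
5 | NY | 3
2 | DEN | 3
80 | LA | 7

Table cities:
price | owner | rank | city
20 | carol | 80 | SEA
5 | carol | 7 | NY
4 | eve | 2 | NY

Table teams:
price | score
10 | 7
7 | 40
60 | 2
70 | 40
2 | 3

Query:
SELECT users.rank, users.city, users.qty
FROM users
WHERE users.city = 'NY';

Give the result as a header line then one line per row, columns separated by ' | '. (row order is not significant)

== RESULT ==
users.rank | users.city | users.qty
9 | NY | 2
5 | NY | 3

Derivation:
After WHERE (2 rows):
users.rank | users.city | users.qty
9 | NY | 2
5 | NY | 3
After SELECT (2 rows):
users.rank | users.city | users.qty
9 | NY | 2
5 | NY | 3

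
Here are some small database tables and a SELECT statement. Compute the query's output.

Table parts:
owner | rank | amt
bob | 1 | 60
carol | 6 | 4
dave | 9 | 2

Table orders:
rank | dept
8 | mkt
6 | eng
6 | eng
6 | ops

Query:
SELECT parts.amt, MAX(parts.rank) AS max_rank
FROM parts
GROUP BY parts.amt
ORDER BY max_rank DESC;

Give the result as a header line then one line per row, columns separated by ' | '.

After GROUP BY (3 rows):
parts.amt | max_rank
60 | 1
4 | 6
2 | 9
After ORDER BY (3 rows):
parts.amt | max_rank
2 | 9
4 | 6
60 | 1

== RESULT ==
parts.amt | max_rank
2 | 9
4 | 6
60 | 1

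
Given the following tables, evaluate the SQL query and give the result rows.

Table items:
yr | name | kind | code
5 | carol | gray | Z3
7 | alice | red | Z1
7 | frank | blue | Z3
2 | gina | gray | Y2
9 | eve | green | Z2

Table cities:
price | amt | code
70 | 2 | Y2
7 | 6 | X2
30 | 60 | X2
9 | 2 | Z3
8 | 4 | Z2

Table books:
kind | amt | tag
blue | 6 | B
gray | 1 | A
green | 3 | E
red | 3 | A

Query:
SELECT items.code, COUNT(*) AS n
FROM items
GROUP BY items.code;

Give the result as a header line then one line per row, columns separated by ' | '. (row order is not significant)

After GROUP BY (4 rows):
items.code | n
Z3 | 2
Z1 | 1
Y2 | 1
Z2 | 1

== RESULT ==
items.code | n
Z3 | 2
Z1 | 1
Y2 | 1
Z2 | 1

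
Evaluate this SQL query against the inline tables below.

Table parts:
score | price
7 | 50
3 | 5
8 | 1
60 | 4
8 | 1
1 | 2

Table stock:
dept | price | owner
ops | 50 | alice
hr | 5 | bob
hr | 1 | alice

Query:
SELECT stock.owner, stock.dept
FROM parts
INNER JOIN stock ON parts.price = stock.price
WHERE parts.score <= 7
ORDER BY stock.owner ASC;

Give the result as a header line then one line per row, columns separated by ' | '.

== RESULT ==
stock.owner | stock.dept
alice | ops
bob | hr

Derivation:
After JOIN stock (4 rows):
parts.score | parts.price | stock.dept | stock.price | stock.owner
7 | 50 | ops | 50 | alice
3 | 5 | hr | 5 | bob
8 | 1 | hr | 1 | alice
8 | 1 | hr | 1 | alice
After WHERE (2 rows):
parts.score | parts.price | stock.dept | stock.price | stock.owner
7 | 50 | ops | 50 | alice
3 | 5 | hr | 5 | bob
After SELECT (2 rows):
stock.owner | stock.dept
alice | ops
bob | hr
After ORDER BY (2 rows):
stock.owner | stock.dept
alice | ops
bob | hr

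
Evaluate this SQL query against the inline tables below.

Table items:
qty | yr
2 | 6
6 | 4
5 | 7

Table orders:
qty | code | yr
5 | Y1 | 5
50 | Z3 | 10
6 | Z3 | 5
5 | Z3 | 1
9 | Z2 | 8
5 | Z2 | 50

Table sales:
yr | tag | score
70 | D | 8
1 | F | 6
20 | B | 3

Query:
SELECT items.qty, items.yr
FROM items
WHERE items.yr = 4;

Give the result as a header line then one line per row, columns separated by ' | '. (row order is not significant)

After WHERE (1 rows):
items.qty | items.yr
6 | 4
After SELECT (1 rows):
items.qty | items.yr
6 | 4

== RESULT ==
items.qty | items.yr
6 | 4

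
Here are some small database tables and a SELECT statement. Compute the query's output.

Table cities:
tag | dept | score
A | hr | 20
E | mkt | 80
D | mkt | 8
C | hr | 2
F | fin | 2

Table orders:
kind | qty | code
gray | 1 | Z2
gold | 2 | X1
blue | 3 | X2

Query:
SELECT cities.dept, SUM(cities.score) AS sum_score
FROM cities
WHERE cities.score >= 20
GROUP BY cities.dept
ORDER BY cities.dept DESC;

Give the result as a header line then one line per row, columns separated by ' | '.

After WHERE (2 rows):
cities.tag | cities.dept | cities.score
A | hr | 20
E | mkt | 80
After GROUP BY (2 rows):
cities.dept | sum_score
hr | 20
mkt | 80
After ORDER BY (2 rows):
cities.dept | sum_score
mkt | 80
hr | 20

== RESULT ==
cities.dept | sum_score
mkt | 80
hr | 20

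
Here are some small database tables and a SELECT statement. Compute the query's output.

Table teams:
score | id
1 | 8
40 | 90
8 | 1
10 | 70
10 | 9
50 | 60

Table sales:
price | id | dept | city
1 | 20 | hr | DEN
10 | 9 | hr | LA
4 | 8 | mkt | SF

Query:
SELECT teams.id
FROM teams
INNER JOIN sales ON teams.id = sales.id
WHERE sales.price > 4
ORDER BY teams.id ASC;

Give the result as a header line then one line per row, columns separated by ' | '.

== RESULT ==
teams.id
9

Derivation:
After JOIN sales (2 rows):
teams.score | teams.id | sales.price | sales.id | sales.dept | sales.city
1 | 8 | 4 | 8 | mkt | SF
10 | 9 | 10 | 9 | hr | LA
After WHERE (1 rows):
teams.score | teams.id | sales.price | sales.id | sales.dept | sales.city
10 | 9 | 10 | 9 | hr | LA
After SELECT (1 rows):
teams.id
9
After ORDER BY (1 rows):
teams.id
9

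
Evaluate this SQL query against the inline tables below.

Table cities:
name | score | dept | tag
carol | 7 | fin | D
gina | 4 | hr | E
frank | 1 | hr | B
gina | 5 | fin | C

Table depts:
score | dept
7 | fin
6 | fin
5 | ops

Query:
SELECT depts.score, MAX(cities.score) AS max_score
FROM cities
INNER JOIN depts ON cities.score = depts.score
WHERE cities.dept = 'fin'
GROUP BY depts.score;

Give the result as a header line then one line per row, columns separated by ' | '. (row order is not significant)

After JOIN depts (2 rows):
cities.name | cities.score | cities.dept | cities.tag | depts.score | depts.dept
carol | 7 | fin | D | 7 | fin
gina | 5 | fin | C | 5 | ops
After WHERE (2 rows):
cities.name | cities.score | cities.dept | cities.tag | depts.score | depts.dept
carol | 7 | fin | D | 7 | fin
gina | 5 | fin | C | 5 | ops
After GROUP BY (2 rows):
depts.score | max_score
7 | 7
5 | 5

== RESULT ==
depts.score | max_score
7 | 7
5 | 5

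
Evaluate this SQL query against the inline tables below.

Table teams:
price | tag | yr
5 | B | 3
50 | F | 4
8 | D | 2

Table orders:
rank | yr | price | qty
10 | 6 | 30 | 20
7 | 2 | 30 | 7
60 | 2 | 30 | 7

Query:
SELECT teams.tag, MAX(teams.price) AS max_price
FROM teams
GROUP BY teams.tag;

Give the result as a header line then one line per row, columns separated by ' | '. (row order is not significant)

== RESULT ==
teams.tag | max_price
B | 5
F | 50
D | 8

Derivation:
After GROUP BY (3 rows):
teams.tag | max_price
B | 5
F | 50
D | 8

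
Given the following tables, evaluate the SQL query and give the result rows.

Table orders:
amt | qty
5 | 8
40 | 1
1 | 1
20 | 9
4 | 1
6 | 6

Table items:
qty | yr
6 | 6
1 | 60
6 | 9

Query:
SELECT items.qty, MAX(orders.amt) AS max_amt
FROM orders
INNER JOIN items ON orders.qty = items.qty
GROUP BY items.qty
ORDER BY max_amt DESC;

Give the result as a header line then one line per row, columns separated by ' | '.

== RESULT ==
items.qty | max_amt
1 | 40
6 | 6

Derivation:
After JOIN items (5 rows):
orders.amt | orders.qty | items.qty | items.yr
40 | 1 | 1 | 60
1 | 1 | 1 | 60
4 | 1 | 1 | 60
6 | 6 | 6 | 6
6 | 6 | 6 | 9
After GROUP BY (2 rows):
items.qty | max_amt
1 | 40
6 | 6
After ORDER BY (2 rows):
items.qty | max_amt
1 | 40
6 | 6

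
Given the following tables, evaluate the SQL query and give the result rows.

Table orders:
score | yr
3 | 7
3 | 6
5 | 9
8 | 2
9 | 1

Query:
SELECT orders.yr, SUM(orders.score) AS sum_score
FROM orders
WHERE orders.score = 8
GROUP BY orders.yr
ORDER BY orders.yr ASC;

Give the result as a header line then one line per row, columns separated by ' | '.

After WHERE (1 rows):
orders.score | orders.yr
8 | 2
After GROUP BY (1 rows):
orders.yr | sum_score
2 | 8
After ORDER BY (1 rows):
orders.yr | sum_score
2 | 8

== RESULT ==
orders.yr | sum_score
2 | 8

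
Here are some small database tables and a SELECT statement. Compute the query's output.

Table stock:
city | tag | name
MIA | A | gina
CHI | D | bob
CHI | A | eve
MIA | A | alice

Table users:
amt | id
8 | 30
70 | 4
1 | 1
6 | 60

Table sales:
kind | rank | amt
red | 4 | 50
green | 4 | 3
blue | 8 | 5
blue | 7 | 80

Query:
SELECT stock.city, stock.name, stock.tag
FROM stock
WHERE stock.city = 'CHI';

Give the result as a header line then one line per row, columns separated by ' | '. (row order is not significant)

== RESULT ==
stock.city | stock.name | stock.tag
CHI | bob | D
CHI | eve | A

Derivation:
After WHERE (2 rows):
stock.city | stock.tag | stock.name
CHI | D | bob
CHI | A | eve
After SELECT (2 rows):
stock.city | stock.name | stock.tag
CHI | bob | D
CHI | eve | A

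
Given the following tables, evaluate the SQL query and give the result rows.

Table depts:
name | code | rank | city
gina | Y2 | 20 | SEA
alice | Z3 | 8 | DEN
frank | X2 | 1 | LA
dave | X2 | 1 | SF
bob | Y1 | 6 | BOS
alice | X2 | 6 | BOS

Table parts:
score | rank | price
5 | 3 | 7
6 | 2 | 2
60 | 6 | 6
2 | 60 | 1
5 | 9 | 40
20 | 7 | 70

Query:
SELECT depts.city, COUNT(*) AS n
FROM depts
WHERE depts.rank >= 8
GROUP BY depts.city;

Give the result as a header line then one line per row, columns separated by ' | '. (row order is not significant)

After WHERE (2 rows):
depts.name | depts.code | depts.rank | depts.city
gina | Y2 | 20 | SEA
alice | Z3 | 8 | DEN
After GROUP BY (2 rows):
depts.city | n
SEA | 1
DEN | 1

== RESULT ==
depts.city | n
SEA | 1
DEN | 1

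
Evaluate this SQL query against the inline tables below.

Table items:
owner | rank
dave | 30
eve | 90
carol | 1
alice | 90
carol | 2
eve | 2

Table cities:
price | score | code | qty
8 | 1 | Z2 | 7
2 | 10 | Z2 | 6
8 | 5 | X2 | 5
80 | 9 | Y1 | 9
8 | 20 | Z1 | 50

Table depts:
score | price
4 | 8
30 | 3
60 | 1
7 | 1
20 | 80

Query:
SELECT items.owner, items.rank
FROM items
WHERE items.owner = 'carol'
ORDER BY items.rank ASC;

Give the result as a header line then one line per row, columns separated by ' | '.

== RESULT ==
items.owner | items.rank
carol | 1
carol | 2

Derivation:
After WHERE (2 rows):
items.owner | items.rank
carol | 1
carol | 2
After SELECT (2 rows):
items.owner | items.rank
carol | 1
carol | 2
After ORDER BY (2 rows):
items.owner | items.rank
carol | 1
carol | 2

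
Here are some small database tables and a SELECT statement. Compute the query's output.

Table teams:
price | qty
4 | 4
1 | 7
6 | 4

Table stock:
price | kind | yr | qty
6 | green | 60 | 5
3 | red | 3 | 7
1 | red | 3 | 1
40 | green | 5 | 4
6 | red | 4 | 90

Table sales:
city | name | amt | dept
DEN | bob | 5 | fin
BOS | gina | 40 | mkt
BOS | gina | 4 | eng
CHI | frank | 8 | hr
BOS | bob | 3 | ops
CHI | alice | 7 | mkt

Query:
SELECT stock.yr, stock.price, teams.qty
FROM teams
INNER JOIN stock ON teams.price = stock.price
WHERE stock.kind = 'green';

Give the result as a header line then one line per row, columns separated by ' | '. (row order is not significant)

After JOIN stock (3 rows):
teams.price | teams.qty | stock.price | stock.kind | stock.yr | stock.qty
1 | 7 | 1 | red | 3 | 1
6 | 4 | 6 | green | 60 | 5
6 | 4 | 6 | red | 4 | 90
After WHERE (1 rows):
teams.price | teams.qty | stock.price | stock.kind | stock.yr | stock.qty
6 | 4 | 6 | green | 60 | 5
After SELECT (1 rows):
stock.yr | stock.price | teams.qty
60 | 6 | 4

== RESULT ==
stock.yr | stock.price | teams.qty
60 | 6 | 4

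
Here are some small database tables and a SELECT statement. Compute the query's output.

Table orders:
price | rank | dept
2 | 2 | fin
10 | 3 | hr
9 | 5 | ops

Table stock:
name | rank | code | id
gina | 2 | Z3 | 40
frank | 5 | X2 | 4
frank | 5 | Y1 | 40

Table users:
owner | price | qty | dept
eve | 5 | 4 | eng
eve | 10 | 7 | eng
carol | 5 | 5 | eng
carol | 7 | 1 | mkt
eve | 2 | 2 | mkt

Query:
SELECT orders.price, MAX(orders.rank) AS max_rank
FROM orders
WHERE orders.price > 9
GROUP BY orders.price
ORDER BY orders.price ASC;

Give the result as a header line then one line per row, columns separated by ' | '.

== RESULT ==
orders.price | max_rank
10 | 3

Derivation:
After WHERE (1 rows):
orders.price | orders.rank | orders.dept
10 | 3 | hr
After GROUP BY (1 rows):
orders.price | max_rank
10 | 3
After ORDER BY (1 rows):
orders.price | max_rank
10 | 3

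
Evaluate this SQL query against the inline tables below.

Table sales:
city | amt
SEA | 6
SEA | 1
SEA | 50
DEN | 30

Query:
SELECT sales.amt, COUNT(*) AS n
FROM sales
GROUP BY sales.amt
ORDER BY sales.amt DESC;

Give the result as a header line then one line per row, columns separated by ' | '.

After GROUP BY (4 rows):
sales.amt | n
6 | 1
1 | 1
50 | 1
30 | 1
After ORDER BY (4 rows):
sales.amt | n
50 | 1
30 | 1
6 | 1
1 | 1

== RESULT ==
sales.amt | n
50 | 1
30 | 1
6 | 1
1 | 1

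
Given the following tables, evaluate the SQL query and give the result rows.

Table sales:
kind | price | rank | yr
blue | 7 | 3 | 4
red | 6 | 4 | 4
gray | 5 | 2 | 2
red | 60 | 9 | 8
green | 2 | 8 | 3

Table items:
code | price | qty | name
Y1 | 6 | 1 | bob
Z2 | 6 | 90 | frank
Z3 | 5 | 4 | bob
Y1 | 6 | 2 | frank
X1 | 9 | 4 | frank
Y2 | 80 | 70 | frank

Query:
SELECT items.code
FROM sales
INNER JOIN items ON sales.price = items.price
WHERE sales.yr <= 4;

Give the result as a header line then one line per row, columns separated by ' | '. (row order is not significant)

After JOIN items (4 rows):
sales.kind | sales.price | sales.rank | sales.yr | items.code | items.price | items.qty | items.name
red | 6 | 4 | 4 | Y1 | 6 | 1 | bob
red | 6 | 4 | 4 | Z2 | 6 | 90 | frank
red | 6 | 4 | 4 | Y1 | 6 | 2 | frank
gray | 5 | 2 | 2 | Z3 | 5 | 4 | bob
After WHERE (4 rows):
sales.kind | sales.price | sales.rank | sales.yr | items.code | items.price | items.qty | items.name
red | 6 | 4 | 4 | Y1 | 6 | 1 | bob
red | 6 | 4 | 4 | Z2 | 6 | 90 | frank
red | 6 | 4 | 4 | Y1 | 6 | 2 | frank
gray | 5 | 2 | 2 | Z3 | 5 | 4 | bob
After SELECT (4 rows):
items.code
Y1
Z2
Y1
Z3

== RESULT ==
items.code
Y1
Z2
Y1
Z3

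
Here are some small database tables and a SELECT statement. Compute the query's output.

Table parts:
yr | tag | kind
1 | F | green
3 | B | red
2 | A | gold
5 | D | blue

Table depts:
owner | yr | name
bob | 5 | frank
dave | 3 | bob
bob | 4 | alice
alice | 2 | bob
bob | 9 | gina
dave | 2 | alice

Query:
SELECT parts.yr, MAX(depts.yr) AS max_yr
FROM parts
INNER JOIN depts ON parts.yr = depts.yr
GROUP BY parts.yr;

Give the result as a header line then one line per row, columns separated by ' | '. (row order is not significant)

After JOIN depts (4 rows):
parts.yr | parts.tag | parts.kind | depts.owner | depts.yr | depts.name
3 | B | red | dave | 3 | bob
2 | A | gold | alice | 2 | bob
2 | A | gold | dave | 2 | alice
5 | D | blue | bob | 5 | frank
After GROUP BY (3 rows):
parts.yr | max_yr
3 | 3
2 | 2
5 | 5

== RESULT ==
parts.yr | max_yr
3 | 3
2 | 2
5 | 5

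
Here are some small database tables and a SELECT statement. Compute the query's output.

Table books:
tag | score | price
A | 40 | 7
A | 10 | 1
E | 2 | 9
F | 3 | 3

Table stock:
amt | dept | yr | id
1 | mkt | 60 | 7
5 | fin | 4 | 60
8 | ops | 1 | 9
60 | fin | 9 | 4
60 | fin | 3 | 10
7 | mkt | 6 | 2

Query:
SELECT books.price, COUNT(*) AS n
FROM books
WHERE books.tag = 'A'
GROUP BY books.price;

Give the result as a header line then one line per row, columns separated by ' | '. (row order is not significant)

After WHERE (2 rows):
books.tag | books.score | books.price
A | 40 | 7
A | 10 | 1
After GROUP BY (2 rows):
books.price | n
7 | 1
1 | 1

== RESULT ==
books.price | n
7 | 1
1 | 1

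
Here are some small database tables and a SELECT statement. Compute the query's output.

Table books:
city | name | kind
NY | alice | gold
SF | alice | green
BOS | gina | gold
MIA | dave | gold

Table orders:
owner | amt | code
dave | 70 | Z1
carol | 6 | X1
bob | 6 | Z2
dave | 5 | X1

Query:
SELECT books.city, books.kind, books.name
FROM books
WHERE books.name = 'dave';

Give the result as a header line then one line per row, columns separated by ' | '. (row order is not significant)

== RESULT ==
books.city | books.kind | books.name
MIA | gold | dave

Derivation:
After WHERE (1 rows):
books.city | books.name | books.kind
MIA | dave | gold
After SELECT (1 rows):
books.city | books.kind | books.name
MIA | gold | dave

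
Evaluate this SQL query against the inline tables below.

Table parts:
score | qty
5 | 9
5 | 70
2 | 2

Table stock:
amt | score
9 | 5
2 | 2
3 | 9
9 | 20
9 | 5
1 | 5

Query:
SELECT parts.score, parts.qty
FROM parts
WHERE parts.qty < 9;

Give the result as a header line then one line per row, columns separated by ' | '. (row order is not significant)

== RESULT ==
parts.score | parts.qty
2 | 2

Derivation:
After WHERE (1 rows):
parts.score | parts.qty
2 | 2
After SELECT (1 rows):
parts.score | parts.qty
2 | 2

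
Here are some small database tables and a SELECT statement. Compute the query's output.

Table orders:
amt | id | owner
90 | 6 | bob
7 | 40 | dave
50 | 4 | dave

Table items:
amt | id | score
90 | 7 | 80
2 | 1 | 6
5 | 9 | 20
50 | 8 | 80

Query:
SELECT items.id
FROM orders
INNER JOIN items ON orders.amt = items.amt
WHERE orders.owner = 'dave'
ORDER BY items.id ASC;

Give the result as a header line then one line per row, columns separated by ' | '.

After JOIN items (2 rows):
orders.amt | orders.id | orders.owner | items.amt | items.id | items.score
90 | 6 | bob | 90 | 7 | 80
50 | 4 | dave | 50 | 8 | 80
After WHERE (1 rows):
orders.amt | orders.id | orders.owner | items.amt | items.id | items.score
50 | 4 | dave | 50 | 8 | 80
After SELECT (1 rows):
items.id
8
After ORDER BY (1 rows):
items.id
8

== RESULT ==
items.id
8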